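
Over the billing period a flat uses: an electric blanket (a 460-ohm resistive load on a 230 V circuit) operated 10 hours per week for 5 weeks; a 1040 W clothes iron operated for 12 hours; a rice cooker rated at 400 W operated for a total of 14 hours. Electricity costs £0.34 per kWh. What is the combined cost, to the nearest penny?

£8.10

electric blanket: Power = V²/R = 230²/460 = 115 W = 0.115 kW
electric blanket: Runtime = 10 h/week × 5 weeks = 50 h
electric blanket: 0.115 kW × 50 h = 5.75 kWh
clothes iron: 1.04 kW × 12 h = 12.48 kWh
rice cooker: 0.4 kW × 14 h = 5.6 kWh
Total energy = 23.83 kWh
Cost = 23.83 × £0.34 = £8.10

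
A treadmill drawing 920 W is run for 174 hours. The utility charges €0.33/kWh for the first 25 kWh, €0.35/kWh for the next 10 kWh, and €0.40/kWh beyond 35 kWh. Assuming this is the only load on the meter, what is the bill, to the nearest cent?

Energy = 0.92 kW × 174 h = 160.08 kWh
Tier 1 (0–25 kWh): 25 × €0.33 = €8.25
Tier 2 (25–35 kWh): 10 × €0.35 = €3.5
Above 35 kWh: 125.08 × €0.40 = €50.032
Bill = €61.78

€61.78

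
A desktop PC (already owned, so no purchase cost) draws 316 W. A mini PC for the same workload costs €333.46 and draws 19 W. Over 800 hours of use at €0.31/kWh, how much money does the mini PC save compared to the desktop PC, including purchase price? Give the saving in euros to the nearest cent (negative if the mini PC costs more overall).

desktop PC: €0.00 + (316/1000) kW × 800 h × €0.31 = €0.00 + €78.368 = €78.368
mini PC: €333.46 + (19/1000) kW × 800 h × €0.31 = €333.46 + €4.712 = €338.172
Saving = €78.368 − €338.172 = −€259.804 → -€259.80

-€259.80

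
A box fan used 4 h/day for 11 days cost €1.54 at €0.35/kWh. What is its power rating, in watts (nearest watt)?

100 W

Energy = €1.54 ÷ €0.35/kWh = 4.4 kWh
Runtime = 4 h/day × 11 days = 44 h
Power = 4.4 kWh ÷ 44 h = 0.1 kW = 100 W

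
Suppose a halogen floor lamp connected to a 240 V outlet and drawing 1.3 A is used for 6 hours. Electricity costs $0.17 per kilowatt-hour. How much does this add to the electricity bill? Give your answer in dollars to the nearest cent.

$0.32

Power = 1.3 A × 240 V = 312 W = 0.312 kW
Energy = 0.312 kW × 6 h = 1.872 kWh
Cost = 1.872 kWh × $0.17/kWh = $0.32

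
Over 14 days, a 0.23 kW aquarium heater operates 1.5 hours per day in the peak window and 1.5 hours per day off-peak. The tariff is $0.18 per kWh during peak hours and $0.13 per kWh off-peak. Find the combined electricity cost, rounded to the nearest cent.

Peak energy = 0.23 kW × 1.5 h × 14 = 4.83 kWh
Off-peak energy = 0.23 kW × 1.5 h × 14 = 4.83 kWh
Cost = 4.83 × $0.18 + 4.83 × $0.13 = $0.8694 + $0.6279 = $1.50

$1.50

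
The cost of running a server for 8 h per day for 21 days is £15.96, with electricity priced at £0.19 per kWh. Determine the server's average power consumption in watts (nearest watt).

500 W

Energy = £15.96 ÷ £0.19/kWh = 84 kWh
Runtime = 8 h/day × 21 days = 168 h
Power = 84 kWh ÷ 168 h = 0.5 kW = 500 W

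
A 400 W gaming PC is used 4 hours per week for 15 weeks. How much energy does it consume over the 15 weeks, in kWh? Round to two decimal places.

24.00 kWh

Runtime = 4 h/week × 15 weeks = 60 h
Energy = 0.4 kW × 60 h = 24 kWh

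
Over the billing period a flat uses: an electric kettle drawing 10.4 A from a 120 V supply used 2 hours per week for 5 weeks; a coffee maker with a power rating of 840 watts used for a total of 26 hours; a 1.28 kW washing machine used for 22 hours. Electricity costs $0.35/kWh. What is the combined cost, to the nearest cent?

$21.87

electric kettle: Power = 10.4 A × 120 V = 1248 W = 1.248 kW
electric kettle: Runtime = 2 h/week × 5 weeks = 10 h
electric kettle: 1.248 kW × 10 h = 12.48 kWh
coffee maker: 0.84 kW × 26 h = 21.84 kWh
washing machine: 1.28 kW × 22 h = 28.16 kWh
Total energy = 62.48 kWh
Cost = 62.48 × $0.35 = $21.87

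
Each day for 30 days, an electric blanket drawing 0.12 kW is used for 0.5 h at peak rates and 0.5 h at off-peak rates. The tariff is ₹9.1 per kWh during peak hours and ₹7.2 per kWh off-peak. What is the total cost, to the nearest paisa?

₹29.34

Peak energy = 0.12 kW × 0.5 h × 30 = 1.8 kWh
Off-peak energy = 0.12 kW × 0.5 h × 30 = 1.8 kWh
Cost = 1.8 × ₹9.1 + 1.8 × ₹7.2 = ₹16.38 + ₹12.96 = ₹29.34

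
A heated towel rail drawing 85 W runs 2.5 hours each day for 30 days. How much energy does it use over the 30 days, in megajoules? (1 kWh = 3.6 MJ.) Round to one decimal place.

23.0 MJ

Runtime = 2.5 h/day × 30 days = 75 h
Energy = 0.085 kW × 75 h = 6.375 kWh
= 6.375 × 3.6 MJ = 23.0 MJ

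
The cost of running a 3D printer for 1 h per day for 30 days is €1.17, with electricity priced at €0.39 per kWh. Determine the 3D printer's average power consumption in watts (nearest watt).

Energy = €1.17 ÷ €0.39/kWh = 3 kWh
Runtime = 1 h/day × 30 days = 30 h
Power = 3 kWh ÷ 30 h = 0.1 kW = 100 W

100 W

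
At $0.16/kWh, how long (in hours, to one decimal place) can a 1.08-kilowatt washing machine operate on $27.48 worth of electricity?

Energy available = $27.48 ÷ $0.16/kWh = 171.75 kWh
Hours = 171.75 kWh ÷ 1.08 kW = 159.0 h

159.0 h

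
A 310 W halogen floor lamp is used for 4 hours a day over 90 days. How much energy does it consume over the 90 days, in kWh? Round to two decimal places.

Runtime = 4 h/day × 90 days = 360 h
Energy = 0.31 kW × 360 h = 111.6 kWh

111.60 kWh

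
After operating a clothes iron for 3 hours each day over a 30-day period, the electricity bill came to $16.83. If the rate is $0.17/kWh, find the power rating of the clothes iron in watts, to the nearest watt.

Energy = $16.83 ÷ $0.17/kWh = 99 kWh
Runtime = 3 h/day × 30 days = 90 h
Power = 99 kWh ÷ 90 h = 1.1 kW = 1100 W

1100 W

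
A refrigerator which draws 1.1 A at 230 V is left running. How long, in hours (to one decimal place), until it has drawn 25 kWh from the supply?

98.8 h

Power = 1.1 A × 230 V = 253 W = 0.253 kW
Hours = 25 kWh ÷ 0.253 kW = 98.8 h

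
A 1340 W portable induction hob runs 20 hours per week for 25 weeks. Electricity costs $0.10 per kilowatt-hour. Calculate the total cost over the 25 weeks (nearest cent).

$67.00

Runtime = 20 h/week × 25 weeks = 500 h
Energy = 1.34 kW × 500 h = 670 kWh
Cost = 670 kWh × $0.10/kWh = $67.00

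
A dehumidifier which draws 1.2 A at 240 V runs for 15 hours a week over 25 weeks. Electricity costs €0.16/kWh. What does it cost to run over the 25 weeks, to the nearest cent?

€17.28

Power = 1.2 A × 240 V = 288 W = 0.288 kW
Runtime = 15 h/week × 25 weeks = 375 h
Energy = 0.288 kW × 375 h = 108 kWh
Cost = 108 kWh × €0.16/kWh = €17.28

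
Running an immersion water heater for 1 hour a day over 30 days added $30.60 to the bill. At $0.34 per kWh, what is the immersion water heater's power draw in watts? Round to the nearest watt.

Energy = $30.60 ÷ $0.34/kWh = 90 kWh
Runtime = 1 h/day × 30 days = 30 h
Power = 90 kWh ÷ 30 h = 3 kW = 3000 W

3000 W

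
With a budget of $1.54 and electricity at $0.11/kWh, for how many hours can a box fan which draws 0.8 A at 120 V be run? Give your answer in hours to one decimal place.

145.8 h

Power = 0.8 A × 120 V = 96 W = 0.096 kW
Energy available = $1.54 ÷ $0.11/kWh = 14 kWh
Hours = 14 kWh ÷ 0.096 kW = 145.8 h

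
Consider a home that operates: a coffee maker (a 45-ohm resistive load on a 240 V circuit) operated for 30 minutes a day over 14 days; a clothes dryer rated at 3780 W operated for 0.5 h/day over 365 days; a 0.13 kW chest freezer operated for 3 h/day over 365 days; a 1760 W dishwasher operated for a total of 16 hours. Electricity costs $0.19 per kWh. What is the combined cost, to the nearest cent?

coffee maker: Power = V²/R = 240²/45 = 1280 W = 1.28 kW
coffee maker: Runtime = 30 min × 14 = 420 min = 7 h
coffee maker: 1.28 kW × 7 h = 8.96 kWh
clothes dryer: Runtime = 0.5 h/day × 365 days = 182.5 h
clothes dryer: 3.78 kW × 182.5 h = 689.85 kWh
chest freezer: Runtime = 3 h/day × 365 days = 1095 h
chest freezer: 0.13 kW × 1095 h = 142.35 kWh
dishwasher: 1.76 kW × 16 h = 28.16 kWh
Total energy = 869.32 kWh
Cost = 869.32 × $0.19 = $165.17

$165.17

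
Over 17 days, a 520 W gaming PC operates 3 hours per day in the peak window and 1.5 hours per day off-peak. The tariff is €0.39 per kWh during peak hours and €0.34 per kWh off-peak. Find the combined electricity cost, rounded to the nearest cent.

Peak energy = 0.52 kW × 3 h × 17 = 26.52 kWh
Off-peak energy = 0.52 kW × 1.5 h × 17 = 13.26 kWh
Cost = 26.52 × €0.39 + 13.26 × €0.34 = €10.3428 + €4.5084 = €14.85

€14.85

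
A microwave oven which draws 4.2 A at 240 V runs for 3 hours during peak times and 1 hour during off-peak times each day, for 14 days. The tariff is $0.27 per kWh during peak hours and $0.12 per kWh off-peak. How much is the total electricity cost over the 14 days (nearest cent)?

Power = 4.2 A × 240 V = 1008 W = 1.008 kW
Peak energy = 1.008 kW × 3 h × 14 = 42.336 kWh
Off-peak energy = 1.008 kW × 1 h × 14 = 14.112 kWh
Cost = 42.336 × $0.27 + 14.112 × $0.12 = $11.43072 + $1.69344 = $13.12

$13.12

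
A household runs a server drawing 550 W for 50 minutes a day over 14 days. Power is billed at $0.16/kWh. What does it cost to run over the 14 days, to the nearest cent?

$1.03

Runtime = 50 min × 14 = 700 min = 11.666666… h
Energy = 0.55 kW × 11.666666… h = 6.416666… kWh
Cost = 6.416666… kWh × $0.16/kWh = $1.03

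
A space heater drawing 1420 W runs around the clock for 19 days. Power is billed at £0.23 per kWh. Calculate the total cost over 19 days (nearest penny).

£148.93

Runtime = 24 h × 19 = 456 h
Energy = 1.42 kW × 456 h = 647.52 kWh
Cost = 647.52 kWh × £0.23/kWh = £148.93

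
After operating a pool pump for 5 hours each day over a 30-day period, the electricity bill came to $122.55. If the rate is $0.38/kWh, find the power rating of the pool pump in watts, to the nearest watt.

Energy = $122.55 ÷ $0.38/kWh = 322.5 kWh
Runtime = 5 h/day × 30 days = 150 h
Power = 322.5 kWh ÷ 150 h = 2.15 kW = 2150 W

2150 W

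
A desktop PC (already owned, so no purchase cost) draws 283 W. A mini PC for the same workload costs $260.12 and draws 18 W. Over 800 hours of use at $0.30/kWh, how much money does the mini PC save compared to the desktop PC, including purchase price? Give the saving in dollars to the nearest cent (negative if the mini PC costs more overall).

desktop PC: $0.00 + (283/1000) kW × 800 h × $0.30 = $0.00 + $67.92 = $67.92
mini PC: $260.12 + (18/1000) kW × 800 h × $0.30 = $260.12 + $4.32 = $264.44
Saving = $67.92 − $264.44 = −$196.52

-$196.52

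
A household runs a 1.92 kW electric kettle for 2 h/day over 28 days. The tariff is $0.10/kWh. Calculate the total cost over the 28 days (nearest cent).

$10.75

Runtime = 2 h/day × 28 days = 56 h
Energy = 1.92 kW × 56 h = 107.52 kWh
Cost = 107.52 kWh × $0.10/kWh = $10.75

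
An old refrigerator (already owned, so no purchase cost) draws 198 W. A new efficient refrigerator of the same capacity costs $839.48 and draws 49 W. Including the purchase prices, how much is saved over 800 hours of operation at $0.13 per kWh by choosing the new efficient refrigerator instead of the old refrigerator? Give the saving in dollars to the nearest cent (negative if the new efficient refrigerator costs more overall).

-$823.98

old refrigerator: $0.00 + (198/1000) kW × 800 h × $0.13 = $0.00 + $20.592 = $20.592
new efficient refrigerator: $839.48 + (49/1000) kW × 800 h × $0.13 = $839.48 + $5.096 = $844.576
Saving = $20.592 − $844.576 = −$823.984 → -$823.98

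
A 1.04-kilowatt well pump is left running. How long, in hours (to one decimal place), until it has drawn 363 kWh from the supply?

349.0 h

Hours = 363 kWh ÷ 1.04 kW = 349.0 h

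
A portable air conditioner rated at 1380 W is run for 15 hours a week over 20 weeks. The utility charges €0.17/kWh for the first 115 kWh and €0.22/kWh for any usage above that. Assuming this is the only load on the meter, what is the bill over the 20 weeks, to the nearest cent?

Runtime = 15 h/week × 20 weeks = 300 h
Energy = 1.38 kW × 300 h = 414 kWh
Tier 1 (0–115 kWh): 115 × €0.17 = €19.55
Above 115 kWh: 299 × €0.22 = €65.78
Bill = €85.33

€85.33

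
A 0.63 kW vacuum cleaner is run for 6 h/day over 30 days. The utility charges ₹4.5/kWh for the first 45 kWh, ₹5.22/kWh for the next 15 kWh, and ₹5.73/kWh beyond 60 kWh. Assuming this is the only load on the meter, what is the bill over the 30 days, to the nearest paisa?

Runtime = 6 h/day × 30 days = 180 h
Energy = 0.63 kW × 180 h = 113.4 kWh
Tier 1 (0–45 kWh): 45 × ₹4.5 = ₹202.5
Tier 2 (45–60 kWh): 15 × ₹5.22 = ₹78.3
Above 60 kWh: 53.4 × ₹5.73 = ₹305.982
Bill = ₹586.78

₹586.78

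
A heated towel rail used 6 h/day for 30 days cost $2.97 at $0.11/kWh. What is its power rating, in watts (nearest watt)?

150 W

Energy = $2.97 ÷ $0.11/kWh = 27 kWh
Runtime = 6 h/day × 30 days = 180 h
Power = 27 kWh ÷ 180 h = 0.15 kW = 150 W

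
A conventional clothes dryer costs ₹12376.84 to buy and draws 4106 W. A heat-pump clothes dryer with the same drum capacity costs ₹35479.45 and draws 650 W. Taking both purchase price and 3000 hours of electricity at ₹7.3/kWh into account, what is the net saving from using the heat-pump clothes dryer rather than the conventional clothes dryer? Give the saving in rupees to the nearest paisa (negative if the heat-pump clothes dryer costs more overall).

₹52583.79

conventional clothes dryer: ₹12376.84 + (4106/1000) kW × 3000 h × ₹7.3 = ₹12376.84 + ₹89921.4 = ₹102298.24
heat-pump clothes dryer: ₹35479.45 + (650/1000) kW × 3000 h × ₹7.3 = ₹35479.45 + ₹14235 = ₹49714.45
Saving = ₹102298.24 − ₹49714.45 = ₹52583.79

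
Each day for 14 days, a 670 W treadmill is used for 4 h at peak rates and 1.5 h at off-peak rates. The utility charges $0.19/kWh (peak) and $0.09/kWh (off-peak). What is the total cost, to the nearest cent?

Peak energy = 0.67 kW × 4 h × 14 = 37.52 kWh
Off-peak energy = 0.67 kW × 1.5 h × 14 = 14.07 kWh
Cost = 37.52 × $0.19 + 14.07 × $0.09 = $7.1288 + $1.2663 = $8.40

$8.40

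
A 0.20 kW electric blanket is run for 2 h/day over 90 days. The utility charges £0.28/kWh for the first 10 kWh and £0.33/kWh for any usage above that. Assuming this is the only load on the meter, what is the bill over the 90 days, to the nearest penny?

Runtime = 2 h/day × 90 days = 180 h
Energy = 0.2 kW × 180 h = 36 kWh
Tier 1 (0–10 kWh): 10 × £0.28 = £2.8
Above 10 kWh: 26 × £0.33 = £8.58
Bill = £11.38

£11.38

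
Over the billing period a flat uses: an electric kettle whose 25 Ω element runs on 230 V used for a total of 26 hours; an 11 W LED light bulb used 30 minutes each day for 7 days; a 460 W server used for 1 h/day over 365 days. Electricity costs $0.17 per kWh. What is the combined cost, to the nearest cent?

$37.90

electric kettle: Power = V²/R = 230²/25 = 2116 W = 2.116 kW
electric kettle: 2.116 kW × 26 h = 55.016 kWh
LED light bulb: Runtime = 30 min × 7 = 210 min = 3.5 h
LED light bulb: 0.011 kW × 3.5 h = 0.0385 kWh
server: Runtime = 1 h/day × 365 days = 365 h
server: 0.46 kW × 365 h = 167.9 kWh
Total energy = 222.9545 kWh
Cost = 222.9545 × $0.17 = $37.90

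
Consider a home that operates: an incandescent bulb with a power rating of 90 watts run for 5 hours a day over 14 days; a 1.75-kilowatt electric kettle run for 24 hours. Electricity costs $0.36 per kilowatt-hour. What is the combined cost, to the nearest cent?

$17.39

incandescent bulb: Runtime = 5 h/day × 14 days = 70 h
incandescent bulb: 0.09 kW × 70 h = 6.3 kWh
electric kettle: 1.75 kW × 24 h = 42 kWh
Total energy = 48.3 kWh
Cost = 48.3 × $0.36 = $17.39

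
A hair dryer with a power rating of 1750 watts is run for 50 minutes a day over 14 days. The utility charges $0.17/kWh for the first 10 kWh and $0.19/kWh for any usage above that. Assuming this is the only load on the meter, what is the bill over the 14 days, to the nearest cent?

$3.68

Runtime = 50 min × 14 = 700 min = 11.666666… h
Energy = 1.75 kW × 11.666666… h = 20.416666… kWh
Tier 1 (0–10 kWh): 10 × $0.17 = $1.7
Above 10 kWh: 10.416666… × $0.19 = $1.979166…
Bill = $3.68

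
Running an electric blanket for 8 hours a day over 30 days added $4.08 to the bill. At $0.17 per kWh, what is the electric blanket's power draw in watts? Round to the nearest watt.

Energy = $4.08 ÷ $0.17/kWh = 24 kWh
Runtime = 8 h/day × 30 days = 240 h
Power = 24 kWh ÷ 240 h = 0.1 kW = 100 W

100 W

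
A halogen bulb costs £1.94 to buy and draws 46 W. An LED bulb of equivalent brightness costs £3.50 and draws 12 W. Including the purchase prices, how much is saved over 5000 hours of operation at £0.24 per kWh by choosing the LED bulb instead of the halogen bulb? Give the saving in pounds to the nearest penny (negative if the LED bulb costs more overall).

£39.24

halogen bulb: £1.94 + (46/1000) kW × 5000 h × £0.24 = £1.94 + £55.2 = £57.14
LED bulb: £3.50 + (12/1000) kW × 5000 h × £0.24 = £3.50 + £14.4 = £17.9
Saving = £57.14 − £17.9 = £39.24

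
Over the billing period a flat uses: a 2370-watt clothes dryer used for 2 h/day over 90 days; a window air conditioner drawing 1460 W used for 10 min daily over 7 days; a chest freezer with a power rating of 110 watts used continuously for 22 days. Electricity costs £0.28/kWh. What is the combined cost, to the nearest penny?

£136.19

clothes dryer: Runtime = 2 h/day × 90 days = 180 h
clothes dryer: 2.37 kW × 180 h = 426.6 kWh
window air conditioner: Runtime = 10 min × 7 = 70 min = 1.166666… h
window air conditioner: 1.46 kW × 1.166666… h = 1.703333… kWh
chest freezer: Runtime = 24 h × 22 = 528 h
chest freezer: 0.11 kW × 528 h = 58.08 kWh
Total energy = 486.383333… kWh
Cost = 486.383333… × £0.28 = £136.19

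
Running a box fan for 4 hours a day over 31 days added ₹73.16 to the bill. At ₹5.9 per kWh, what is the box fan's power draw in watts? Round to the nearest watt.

Energy = ₹73.16 ÷ ₹5.9/kWh = 12.4 kWh
Runtime = 4 h/day × 31 days = 124 h
Power = 12.4 kWh ÷ 124 h = 0.1 kW = 100 W

100 W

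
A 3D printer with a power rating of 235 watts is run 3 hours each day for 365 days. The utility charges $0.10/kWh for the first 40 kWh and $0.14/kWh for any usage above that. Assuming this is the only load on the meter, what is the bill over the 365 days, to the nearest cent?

$34.43

Runtime = 3 h/day × 365 days = 1095 h
Energy = 0.235 kW × 1095 h = 257.325 kWh
Tier 1 (0–40 kWh): 40 × $0.10 = $4
Above 40 kWh: 217.325 × $0.14 = $30.4255
Bill = $34.43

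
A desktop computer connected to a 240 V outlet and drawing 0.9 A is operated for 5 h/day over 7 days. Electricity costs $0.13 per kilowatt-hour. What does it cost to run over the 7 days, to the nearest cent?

$0.98

Power = 0.9 A × 240 V = 216 W = 0.216 kW
Runtime = 5 h/day × 7 days = 35 h
Energy = 0.216 kW × 35 h = 7.56 kWh
Cost = 7.56 kWh × $0.13/kWh = $0.98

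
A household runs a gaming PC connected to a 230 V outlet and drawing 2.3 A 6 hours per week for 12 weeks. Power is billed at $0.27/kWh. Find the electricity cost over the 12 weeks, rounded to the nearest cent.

$10.28

Power = 2.3 A × 230 V = 529 W = 0.529 kW
Runtime = 6 h/week × 12 weeks = 72 h
Energy = 0.529 kW × 72 h = 38.088 kWh
Cost = 38.088 kWh × $0.27/kWh = $10.28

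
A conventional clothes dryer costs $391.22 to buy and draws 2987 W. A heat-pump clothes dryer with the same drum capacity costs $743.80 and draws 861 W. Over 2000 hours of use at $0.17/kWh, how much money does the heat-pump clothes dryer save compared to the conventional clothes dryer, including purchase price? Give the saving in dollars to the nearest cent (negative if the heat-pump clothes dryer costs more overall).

$370.26

conventional clothes dryer: $391.22 + (2987/1000) kW × 2000 h × $0.17 = $391.22 + $1015.58 = $1406.8
heat-pump clothes dryer: $743.80 + (861/1000) kW × 2000 h × $0.17 = $743.80 + $292.74 = $1036.54
Saving = $1406.8 − $1036.54 = $370.26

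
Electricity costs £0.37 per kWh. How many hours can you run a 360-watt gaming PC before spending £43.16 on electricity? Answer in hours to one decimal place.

324.0 h

Energy available = £43.16 ÷ £0.37/kWh = 116.6486 kWh
Hours = 116.6486 kWh ÷ 0.36 kW = 324.0 h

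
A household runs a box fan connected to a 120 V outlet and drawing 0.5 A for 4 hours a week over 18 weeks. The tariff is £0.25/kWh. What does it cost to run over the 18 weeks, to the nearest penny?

£1.08

Power = 0.5 A × 120 V = 60 W = 0.06 kW
Runtime = 4 h/week × 18 weeks = 72 h
Energy = 0.06 kW × 72 h = 4.32 kWh
Cost = 4.32 kWh × £0.25/kWh = £1.08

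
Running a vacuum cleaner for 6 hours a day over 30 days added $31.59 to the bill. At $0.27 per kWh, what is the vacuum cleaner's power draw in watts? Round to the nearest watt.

Energy = $31.59 ÷ $0.27/kWh = 117 kWh
Runtime = 6 h/day × 30 days = 180 h
Power = 117 kWh ÷ 180 h = 0.65 kW = 650 W

650 W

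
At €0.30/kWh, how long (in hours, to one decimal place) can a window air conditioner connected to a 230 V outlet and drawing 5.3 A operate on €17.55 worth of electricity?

48.0 h

Power = 5.3 A × 230 V = 1219 W = 1.219 kW
Energy available = €17.55 ÷ €0.30/kWh = 58.5 kWh
Hours = 58.5 kWh ÷ 1.219 kW = 48.0 h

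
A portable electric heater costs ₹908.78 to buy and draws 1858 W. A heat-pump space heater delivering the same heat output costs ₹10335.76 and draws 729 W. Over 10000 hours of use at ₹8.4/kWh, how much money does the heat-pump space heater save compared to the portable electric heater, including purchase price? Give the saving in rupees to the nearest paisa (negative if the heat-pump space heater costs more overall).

portable electric heater: ₹908.78 + (1858/1000) kW × 10000 h × ₹8.4 = ₹908.78 + ₹156072 = ₹156980.78
heat-pump space heater: ₹10335.76 + (729/1000) kW × 10000 h × ₹8.4 = ₹10335.76 + ₹61236 = ₹71571.76
Saving = ₹156980.78 − ₹71571.76 = ₹85409.02

₹85409.02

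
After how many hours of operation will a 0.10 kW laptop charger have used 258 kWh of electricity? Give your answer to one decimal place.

2580.0 h

Hours = 258 kWh ÷ 0.1 kW = 2580.0 h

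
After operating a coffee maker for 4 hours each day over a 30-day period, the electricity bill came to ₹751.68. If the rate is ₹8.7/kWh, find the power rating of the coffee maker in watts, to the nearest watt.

720 W

Energy = ₹751.68 ÷ ₹8.7/kWh = 86.4 kWh
Runtime = 4 h/day × 30 days = 120 h
Power = 86.4 kWh ÷ 120 h = 0.72 kW = 720 W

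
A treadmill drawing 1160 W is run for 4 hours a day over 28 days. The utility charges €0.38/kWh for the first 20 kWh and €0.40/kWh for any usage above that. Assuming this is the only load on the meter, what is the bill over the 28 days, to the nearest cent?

Runtime = 4 h/day × 28 days = 112 h
Energy = 1.16 kW × 112 h = 129.92 kWh
Tier 1 (0–20 kWh): 20 × €0.38 = €7.6
Above 20 kWh: 109.92 × €0.40 = €43.968
Bill = €51.57

€51.57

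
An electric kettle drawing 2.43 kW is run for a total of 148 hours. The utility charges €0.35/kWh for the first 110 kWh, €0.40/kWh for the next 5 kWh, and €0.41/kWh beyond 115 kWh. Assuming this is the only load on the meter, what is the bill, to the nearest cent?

Energy = 2.43 kW × 148 h = 359.64 kWh
Tier 1 (0–110 kWh): 110 × €0.35 = €38.5
Tier 2 (110–115 kWh): 5 × €0.40 = €2
Above 115 kWh: 244.64 × €0.41 = €100.3024
Bill = €140.80

€140.80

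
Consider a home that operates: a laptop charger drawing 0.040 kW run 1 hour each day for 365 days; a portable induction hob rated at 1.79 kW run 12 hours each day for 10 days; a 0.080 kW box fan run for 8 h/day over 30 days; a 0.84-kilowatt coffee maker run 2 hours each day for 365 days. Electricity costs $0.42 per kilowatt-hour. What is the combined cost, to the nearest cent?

laptop charger: Runtime = 1 h/day × 365 days = 365 h
laptop charger: 0.04 kW × 365 h = 14.6 kWh
portable induction hob: Runtime = 12 h/day × 10 days = 120 h
portable induction hob: 1.79 kW × 120 h = 214.8 kWh
box fan: Runtime = 8 h/day × 30 days = 240 h
box fan: 0.08 kW × 240 h = 19.2 kWh
coffee maker: Runtime = 2 h/day × 365 days = 730 h
coffee maker: 0.84 kW × 730 h = 613.2 kWh
Total energy = 861.8 kWh
Cost = 861.8 × $0.42 = $361.96

$361.96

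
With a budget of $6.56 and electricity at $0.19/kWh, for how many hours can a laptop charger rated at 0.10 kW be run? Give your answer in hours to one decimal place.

345.3 h

Energy available = $6.56 ÷ $0.19/kWh = 34.5263 kWh
Hours = 34.5263 kWh ÷ 0.1 kW = 345.3 h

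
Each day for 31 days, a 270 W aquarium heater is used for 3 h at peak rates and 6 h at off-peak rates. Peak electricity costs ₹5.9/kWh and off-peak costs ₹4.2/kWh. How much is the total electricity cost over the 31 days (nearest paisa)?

Peak energy = 0.27 kW × 3 h × 31 = 25.11 kWh
Off-peak energy = 0.27 kW × 6 h × 31 = 50.22 kWh
Cost = 25.11 × ₹5.9 + 50.22 × ₹4.2 = ₹148.149 + ₹210.924 = ₹359.07

₹359.07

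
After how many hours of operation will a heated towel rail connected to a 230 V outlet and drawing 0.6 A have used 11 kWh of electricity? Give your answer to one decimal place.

Power = 0.6 A × 230 V = 138 W = 0.138 kW
Hours = 11 kWh ÷ 0.138 kW = 79.7 h

79.7 h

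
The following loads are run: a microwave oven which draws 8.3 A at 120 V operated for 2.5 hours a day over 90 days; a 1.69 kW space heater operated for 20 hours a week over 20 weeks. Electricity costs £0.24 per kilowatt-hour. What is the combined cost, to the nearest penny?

microwave oven: Power = 8.3 A × 120 V = 996 W = 0.996 kW
microwave oven: Runtime = 2.5 h/day × 90 days = 225 h
microwave oven: 0.996 kW × 225 h = 224.1 kWh
space heater: Runtime = 20 h/week × 20 weeks = 400 h
space heater: 1.69 kW × 400 h = 676 kWh
Total energy = 900.1 kWh
Cost = 900.1 × £0.24 = £216.02

£216.02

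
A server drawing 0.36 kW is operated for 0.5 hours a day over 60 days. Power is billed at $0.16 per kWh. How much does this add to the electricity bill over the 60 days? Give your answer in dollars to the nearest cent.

$1.73

Runtime = 0.5 h/day × 60 days = 30 h
Energy = 0.36 kW × 30 h = 10.8 kWh
Cost = 10.8 kWh × $0.16/kWh = $1.73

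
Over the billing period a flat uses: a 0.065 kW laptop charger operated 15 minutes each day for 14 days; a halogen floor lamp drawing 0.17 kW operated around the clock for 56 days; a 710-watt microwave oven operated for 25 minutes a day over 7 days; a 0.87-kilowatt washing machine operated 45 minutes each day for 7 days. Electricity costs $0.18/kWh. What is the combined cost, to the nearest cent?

$42.36

laptop charger: Runtime = 15 min × 14 = 210 min = 3.5 h
laptop charger: 0.065 kW × 3.5 h = 0.2275 kWh
halogen floor lamp: Runtime = 24 h × 56 = 1344 h
halogen floor lamp: 0.17 kW × 1344 h = 228.48 kWh
microwave oven: Runtime = 25 min × 7 = 175 min = 2.916666… h
microwave oven: 0.71 kW × 2.916666… h = 2.070833… kWh
washing machine: Runtime = 45 min × 7 = 315 min = 5.25 h
washing machine: 0.87 kW × 5.25 h = 4.5675 kWh
Total energy = 235.345833… kWh
Cost = 235.345833… × $0.18 = $42.36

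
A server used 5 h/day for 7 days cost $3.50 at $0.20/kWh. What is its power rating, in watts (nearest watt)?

Energy = $3.50 ÷ $0.20/kWh = 17.5 kWh
Runtime = 5 h/day × 7 days = 35 h
Power = 17.5 kWh ÷ 35 h = 0.5 kW = 500 W

500 W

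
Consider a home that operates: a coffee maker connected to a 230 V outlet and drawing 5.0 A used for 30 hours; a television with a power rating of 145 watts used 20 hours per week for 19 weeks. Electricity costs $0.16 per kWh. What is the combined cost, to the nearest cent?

coffee maker: Power = 5.0 A × 230 V = 1150 W = 1.15 kW
coffee maker: 1.15 kW × 30 h = 34.5 kWh
television: Runtime = 20 h/week × 19 weeks = 380 h
television: 0.145 kW × 380 h = 55.1 kWh
Total energy = 89.6 kWh
Cost = 89.6 × $0.16 = $14.34

$14.34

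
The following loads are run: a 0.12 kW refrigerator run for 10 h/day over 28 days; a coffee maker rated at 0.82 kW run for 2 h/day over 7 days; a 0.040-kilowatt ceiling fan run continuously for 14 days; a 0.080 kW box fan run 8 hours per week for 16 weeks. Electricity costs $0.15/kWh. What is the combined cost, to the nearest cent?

refrigerator: Runtime = 10 h/day × 28 days = 280 h
refrigerator: 0.12 kW × 280 h = 33.6 kWh
coffee maker: Runtime = 2 h/day × 7 days = 14 h
coffee maker: 0.82 kW × 14 h = 11.48 kWh
ceiling fan: Runtime = 24 h × 14 = 336 h
ceiling fan: 0.04 kW × 336 h = 13.44 kWh
box fan: Runtime = 8 h/week × 16 weeks = 128 h
box fan: 0.08 kW × 128 h = 10.24 kWh
Total energy = 68.76 kWh
Cost = 68.76 × $0.15 = $10.31

$10.31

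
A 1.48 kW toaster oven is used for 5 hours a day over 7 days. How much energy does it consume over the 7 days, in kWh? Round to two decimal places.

51.80 kWh

Runtime = 5 h/day × 7 days = 35 h
Energy = 1.48 kW × 35 h = 51.8 kWh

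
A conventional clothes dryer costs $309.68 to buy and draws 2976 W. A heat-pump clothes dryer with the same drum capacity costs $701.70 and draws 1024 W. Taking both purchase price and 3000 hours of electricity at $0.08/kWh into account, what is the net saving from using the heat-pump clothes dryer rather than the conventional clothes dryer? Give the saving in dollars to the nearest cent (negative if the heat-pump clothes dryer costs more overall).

$76.46

conventional clothes dryer: $309.68 + (2976/1000) kW × 3000 h × $0.08 = $309.68 + $714.24 = $1023.92
heat-pump clothes dryer: $701.70 + (1024/1000) kW × 3000 h × $0.08 = $701.70 + $245.76 = $947.46
Saving = $1023.92 − $947.46 = $76.46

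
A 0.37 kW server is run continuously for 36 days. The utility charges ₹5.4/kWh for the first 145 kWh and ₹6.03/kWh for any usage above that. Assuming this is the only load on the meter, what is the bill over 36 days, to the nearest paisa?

₹1836.32

Runtime = 24 h × 36 = 864 h
Energy = 0.37 kW × 864 h = 319.68 kWh
Tier 1 (0–145 kWh): 145 × ₹5.4 = ₹783
Above 145 kWh: 174.68 × ₹6.03 = ₹1053.3204
Bill = ₹1836.32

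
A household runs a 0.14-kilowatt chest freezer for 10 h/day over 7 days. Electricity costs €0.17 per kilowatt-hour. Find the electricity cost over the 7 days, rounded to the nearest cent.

Runtime = 10 h/day × 7 days = 70 h
Energy = 0.14 kW × 70 h = 9.8 kWh
Cost = 9.8 kWh × €0.17/kWh = €1.67

€1.67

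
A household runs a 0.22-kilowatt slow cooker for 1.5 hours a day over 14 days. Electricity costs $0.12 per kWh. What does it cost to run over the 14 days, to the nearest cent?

$0.55

Runtime = 1.5 h/day × 14 days = 21 h
Energy = 0.22 kW × 21 h = 4.62 kWh
Cost = 4.62 kWh × $0.12/kWh = $0.55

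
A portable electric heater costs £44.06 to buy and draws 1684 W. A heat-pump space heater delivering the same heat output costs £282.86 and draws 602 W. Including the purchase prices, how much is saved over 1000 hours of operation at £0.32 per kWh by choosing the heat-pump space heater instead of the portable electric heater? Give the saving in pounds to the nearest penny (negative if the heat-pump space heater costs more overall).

portable electric heater: £44.06 + (1684/1000) kW × 1000 h × £0.32 = £44.06 + £538.88 = £582.94
heat-pump space heater: £282.86 + (602/1000) kW × 1000 h × £0.32 = £282.86 + £192.64 = £475.5
Saving = £582.94 − £475.5 = £107.44

£107.44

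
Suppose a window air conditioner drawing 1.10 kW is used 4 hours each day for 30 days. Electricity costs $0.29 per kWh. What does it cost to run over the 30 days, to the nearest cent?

$38.28

Runtime = 4 h/day × 30 days = 120 h
Energy = 1.1 kW × 120 h = 132 kWh
Cost = 132 kWh × $0.29/kWh = $38.28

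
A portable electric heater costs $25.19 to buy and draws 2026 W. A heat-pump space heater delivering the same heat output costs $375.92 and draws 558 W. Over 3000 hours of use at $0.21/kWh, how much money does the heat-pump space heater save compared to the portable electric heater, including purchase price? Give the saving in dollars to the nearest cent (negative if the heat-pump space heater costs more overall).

portable electric heater: $25.19 + (2026/1000) kW × 3000 h × $0.21 = $25.19 + $1276.38 = $1301.57
heat-pump space heater: $375.92 + (558/1000) kW × 3000 h × $0.21 = $375.92 + $351.54 = $727.46
Saving = $1301.57 − $727.46 = $574.11

$574.11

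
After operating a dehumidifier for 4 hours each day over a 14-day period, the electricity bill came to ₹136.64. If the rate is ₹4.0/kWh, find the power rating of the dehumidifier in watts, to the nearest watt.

610 W

Energy = ₹136.64 ÷ ₹4.0/kWh = 34.16 kWh
Runtime = 4 h/day × 14 days = 56 h
Power = 34.16 kWh ÷ 56 h = 0.61 kW = 610 W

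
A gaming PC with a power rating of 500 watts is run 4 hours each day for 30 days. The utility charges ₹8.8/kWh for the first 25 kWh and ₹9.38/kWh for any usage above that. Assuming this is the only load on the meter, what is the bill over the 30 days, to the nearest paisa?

₹548.30

Runtime = 4 h/day × 30 days = 120 h
Energy = 0.5 kW × 120 h = 60 kWh
Tier 1 (0–25 kWh): 25 × ₹8.8 = ₹220
Above 25 kWh: 35 × ₹9.38 = ₹328.3
Bill = ₹548.30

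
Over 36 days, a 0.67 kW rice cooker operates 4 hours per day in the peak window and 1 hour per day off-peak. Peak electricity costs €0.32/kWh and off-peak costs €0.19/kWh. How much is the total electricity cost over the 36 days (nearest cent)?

Peak energy = 0.67 kW × 4 h × 36 = 96.48 kWh
Off-peak energy = 0.67 kW × 1 h × 36 = 24.12 kWh
Cost = 96.48 × €0.32 + 24.12 × €0.19 = €30.8736 + €4.5828 = €35.46

€35.46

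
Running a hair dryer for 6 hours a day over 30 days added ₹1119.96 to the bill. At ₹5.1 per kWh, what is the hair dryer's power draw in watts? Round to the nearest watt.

Energy = ₹1119.96 ÷ ₹5.1/kWh = 219.6 kWh
Runtime = 6 h/day × 30 days = 180 h
Power = 219.6 kWh ÷ 180 h = 1.22 kW = 1220 W

1220 W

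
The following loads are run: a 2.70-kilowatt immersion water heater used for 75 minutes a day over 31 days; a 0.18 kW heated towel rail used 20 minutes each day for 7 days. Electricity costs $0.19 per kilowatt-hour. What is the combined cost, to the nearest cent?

immersion water heater: Runtime = 75 min × 31 = 2325 min = 38.75 h
immersion water heater: 2.7 kW × 38.75 h = 104.625 kWh
heated towel rail: Runtime = 20 min × 7 = 140 min = 2.333333… h
heated towel rail: 0.18 kW × 2.333333… h = 0.42 kWh
Total energy = 105.045 kWh
Cost = 105.045 × $0.19 = $19.96

$19.96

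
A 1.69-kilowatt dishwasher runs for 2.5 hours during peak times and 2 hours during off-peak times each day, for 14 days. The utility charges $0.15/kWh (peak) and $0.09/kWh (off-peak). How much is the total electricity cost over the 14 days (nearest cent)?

$13.13

Peak energy = 1.69 kW × 2.5 h × 14 = 59.15 kWh
Off-peak energy = 1.69 kW × 2 h × 14 = 47.32 kWh
Cost = 59.15 × $0.15 + 47.32 × $0.09 = $8.8725 + $4.2588 = $13.13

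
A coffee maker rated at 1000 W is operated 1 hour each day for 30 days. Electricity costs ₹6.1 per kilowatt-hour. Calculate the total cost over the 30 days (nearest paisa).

Runtime = 1 h/day × 30 days = 30 h
Energy = 1 kW × 30 h = 30 kWh
Cost = 30 kWh × ₹6.1/kWh = ₹183.00

₹183.00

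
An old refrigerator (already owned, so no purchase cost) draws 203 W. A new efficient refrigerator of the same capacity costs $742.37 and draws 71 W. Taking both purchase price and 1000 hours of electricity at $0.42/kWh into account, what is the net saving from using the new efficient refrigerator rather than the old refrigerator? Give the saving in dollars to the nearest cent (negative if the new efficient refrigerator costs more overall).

-$686.93

old refrigerator: $0.00 + (203/1000) kW × 1000 h × $0.42 = $0.00 + $85.26 = $85.26
new efficient refrigerator: $742.37 + (71/1000) kW × 1000 h × $0.42 = $742.37 + $29.82 = $772.19
Saving = $85.26 − $772.19 = −$686.93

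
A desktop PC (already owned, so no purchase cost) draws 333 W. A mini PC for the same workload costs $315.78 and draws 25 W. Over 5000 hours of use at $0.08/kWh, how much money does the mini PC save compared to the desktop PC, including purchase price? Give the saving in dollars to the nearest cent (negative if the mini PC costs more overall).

-$192.58

desktop PC: $0.00 + (333/1000) kW × 5000 h × $0.08 = $0.00 + $133.2 = $133.2
mini PC: $315.78 + (25/1000) kW × 5000 h × $0.08 = $315.78 + $10 = $325.78
Saving = $133.2 − $325.78 = −$192.58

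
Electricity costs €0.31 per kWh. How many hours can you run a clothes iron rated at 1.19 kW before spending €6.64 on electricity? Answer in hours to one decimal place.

18.0 h

Energy available = €6.64 ÷ €0.31/kWh = 21.4194 kWh
Hours = 21.4194 kWh ÷ 1.19 kW = 18.0 h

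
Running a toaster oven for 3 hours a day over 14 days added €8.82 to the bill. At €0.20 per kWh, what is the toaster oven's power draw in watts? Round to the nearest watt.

Energy = €8.82 ÷ €0.20/kWh = 44.1 kWh
Runtime = 3 h/day × 14 days = 42 h
Power = 44.1 kWh ÷ 42 h = 1.05 kW = 1050 W

1050 W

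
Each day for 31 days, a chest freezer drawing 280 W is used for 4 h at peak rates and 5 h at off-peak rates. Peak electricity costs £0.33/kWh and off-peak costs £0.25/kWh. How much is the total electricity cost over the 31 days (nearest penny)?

£22.31

Peak energy = 0.28 kW × 4 h × 31 = 34.72 kWh
Off-peak energy = 0.28 kW × 5 h × 31 = 43.4 kWh
Cost = 34.72 × £0.33 + 43.4 × £0.25 = £11.4576 + £10.85 = £22.31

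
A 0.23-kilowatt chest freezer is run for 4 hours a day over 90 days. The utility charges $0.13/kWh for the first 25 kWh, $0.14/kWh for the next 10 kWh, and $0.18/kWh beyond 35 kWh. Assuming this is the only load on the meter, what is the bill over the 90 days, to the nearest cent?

Runtime = 4 h/day × 90 days = 360 h
Energy = 0.23 kW × 360 h = 82.8 kWh
Tier 1 (0–25 kWh): 25 × $0.13 = $3.25
Tier 2 (25–35 kWh): 10 × $0.14 = $1.4
Above 35 kWh: 47.8 × $0.18 = $8.604
Bill = $13.25

$13.25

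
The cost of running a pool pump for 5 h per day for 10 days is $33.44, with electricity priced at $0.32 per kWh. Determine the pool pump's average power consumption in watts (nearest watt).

Energy = $33.44 ÷ $0.32/kWh = 104.5 kWh
Runtime = 5 h/day × 10 days = 50 h
Power = 104.5 kWh ÷ 50 h = 2.09 kW = 2090 W

2090 W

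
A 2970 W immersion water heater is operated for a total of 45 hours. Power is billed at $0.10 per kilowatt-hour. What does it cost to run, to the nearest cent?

$13.37

Energy = 2.97 kW × 45 h = 133.65 kWh
Cost = 133.65 kWh × $0.10/kWh = $13.37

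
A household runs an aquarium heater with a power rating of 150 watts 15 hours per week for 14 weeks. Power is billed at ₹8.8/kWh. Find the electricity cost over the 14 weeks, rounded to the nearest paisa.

Runtime = 15 h/week × 14 weeks = 210 h
Energy = 0.15 kW × 210 h = 31.5 kWh
Cost = 31.5 kWh × ₹8.8/kWh = ₹277.20

₹277.20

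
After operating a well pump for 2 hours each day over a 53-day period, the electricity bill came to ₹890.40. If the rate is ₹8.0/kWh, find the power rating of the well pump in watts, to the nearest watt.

1050 W

Energy = ₹890.40 ÷ ₹8.0/kWh = 111.3 kWh
Runtime = 2 h/day × 53 days = 106 h
Power = 111.3 kWh ÷ 106 h = 1.05 kW = 1050 W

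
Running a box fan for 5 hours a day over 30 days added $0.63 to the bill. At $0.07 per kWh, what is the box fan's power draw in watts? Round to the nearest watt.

Energy = $0.63 ÷ $0.07/kWh = 9 kWh
Runtime = 5 h/day × 30 days = 150 h
Power = 9 kWh ÷ 150 h = 0.06 kW = 60 W

60 W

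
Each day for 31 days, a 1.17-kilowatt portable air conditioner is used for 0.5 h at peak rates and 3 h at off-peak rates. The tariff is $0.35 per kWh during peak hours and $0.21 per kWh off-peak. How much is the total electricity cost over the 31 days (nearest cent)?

$29.20

Peak energy = 1.17 kW × 0.5 h × 31 = 18.135 kWh
Off-peak energy = 1.17 kW × 3 h × 31 = 108.81 kWh
Cost = 18.135 × $0.35 + 108.81 × $0.21 = $6.34725 + $22.8501 = $29.20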